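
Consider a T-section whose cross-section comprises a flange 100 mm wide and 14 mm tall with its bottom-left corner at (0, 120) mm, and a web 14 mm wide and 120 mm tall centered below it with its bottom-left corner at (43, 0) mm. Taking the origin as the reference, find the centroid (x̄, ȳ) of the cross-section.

x̄ = 50.00 mm, ȳ = 90.45 mm

web: A = 14 × 120 = 1680.00, centroid at (50.00, 60.00).
flange: A = 100 × 14 = 1400.00, centroid at (50.00, 127.00).
ΣA = 3080.00 mm², ΣAx̄ = 154000.00 mm³, ΣAȳ = 278600.00 mm³.
x̄ = 154000.00/3080.00 = 50.00 mm; ȳ = 278600.00/3080.00 = 90.45 mm.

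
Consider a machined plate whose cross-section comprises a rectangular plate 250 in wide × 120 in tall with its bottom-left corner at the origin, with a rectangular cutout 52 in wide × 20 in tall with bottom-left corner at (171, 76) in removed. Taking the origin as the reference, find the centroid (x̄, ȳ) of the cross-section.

Part | A | x̄ᵢ | ȳᵢ | A·x̄ᵢ | A·ȳᵢ
plate | 30000.00 | 125.00 | 60.00 | 3750000.00 | 1800000.00
hole | -1040.00 | 197.00 | 86.00 | -204880.00 | -89440.00
Σ | 28960.00 |  |  | 3545120.00 | 1710560.00
x̄ = 3545120.00 / 28960.00 = 122.41 in
ȳ = 1710560.00 / 28960.00 = 59.07 in

x̄ = 122.41 in, ȳ = 59.07 in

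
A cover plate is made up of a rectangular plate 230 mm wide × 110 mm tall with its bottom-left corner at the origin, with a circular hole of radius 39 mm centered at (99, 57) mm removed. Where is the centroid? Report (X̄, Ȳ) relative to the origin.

Part | A | x̄ᵢ | ȳᵢ | A·x̄ᵢ | A·ȳᵢ
plate | 25300.00 | 115.00 | 55.00 | 2909500.00 | 1391500.00
hole | -4778.36 | 99.00 | 57.00 | -473057.88 | -272366.66
Σ | 20521.64 |  |  | 2436442.12 | 1119133.34
X̄ = 2436442.12 / 20521.64 = 118.73 mm
Ȳ = 1119133.34 / 20521.64 = 54.53 mm

X̄ = 118.73 mm, Ȳ = 54.53 mm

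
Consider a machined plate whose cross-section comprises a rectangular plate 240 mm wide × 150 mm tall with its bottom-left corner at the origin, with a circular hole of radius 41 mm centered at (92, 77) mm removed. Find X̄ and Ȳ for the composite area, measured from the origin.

plate: A = 240 × 150 = 36000.00, centroid at (120.00, 75.00).
hole: A = −π·41² = -5281.02, centroid at (92.00, 77.00).
ΣA = 30718.98 mm²
ΣAX̄ = (36000.00)(120.00) + (-5281.02)(92.00) = 3834146.41 mm³
ΣAȲ = (36000.00)(75.00) + (-5281.02)(77.00) = 2293361.67 mm³
X̄ = 3834146.41 / 30718.98 = 124.81 mm
Ȳ = 2293361.67 / 30718.98 = 74.66 mm

X̄ = 124.81 mm, Ȳ = 74.66 mm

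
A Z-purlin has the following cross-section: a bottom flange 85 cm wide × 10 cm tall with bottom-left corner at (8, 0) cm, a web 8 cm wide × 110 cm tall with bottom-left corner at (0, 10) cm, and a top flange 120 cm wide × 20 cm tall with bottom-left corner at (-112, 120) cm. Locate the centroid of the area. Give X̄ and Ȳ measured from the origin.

Part | A | x̄ᵢ | ȳᵢ | A·x̄ᵢ | A·ȳᵢ
bottom flange | 850.00 | 50.50 | 5.00 | 42925.00 | 4250.00
web | 880.00 | 4.00 | 65.00 | 3520.00 | 57200.00
top flange | 2400.00 | -52.00 | 130.00 | -124800.00 | 312000.00
Σ | 4130.00 |  |  | -78355.00 | 373450.00
X̄ = -78355.00 / 4130.00 = -18.97 cm
Ȳ = 373450.00 / 4130.00 = 90.42 cm

X̄ = -18.97 cm, Ȳ = 90.42 cm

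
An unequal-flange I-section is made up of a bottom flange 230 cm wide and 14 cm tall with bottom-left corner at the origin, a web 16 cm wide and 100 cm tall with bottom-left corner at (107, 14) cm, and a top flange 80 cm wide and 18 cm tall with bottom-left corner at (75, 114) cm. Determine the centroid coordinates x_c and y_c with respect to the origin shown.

x_c = 115.00 cm, y_c = 48.25 cm

Part | A | x̄ᵢ | ȳᵢ | A·x̄ᵢ | A·ȳᵢ
bottom flange | 3220.00 | 115.00 | 7.00 | 370300.00 | 22540.00
web | 1600.00 | 115.00 | 64.00 | 184000.00 | 102400.00
top flange | 1440.00 | 115.00 | 123.00 | 165600.00 | 177120.00
Σ | 6260.00 |  |  | 719900.00 | 302060.00
x_c = 719900.00 / 6260.00 = 115.00 cm
y_c = 302060.00 / 6260.00 = 48.25 cm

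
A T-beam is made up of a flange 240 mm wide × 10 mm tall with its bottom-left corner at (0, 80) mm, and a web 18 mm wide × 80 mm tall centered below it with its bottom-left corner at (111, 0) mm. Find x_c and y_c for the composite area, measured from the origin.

web: A = 18 × 80 = 1440.00, centroid at (120.00, 40.00).
flange: A = 240 × 10 = 2400.00, centroid at (120.00, 85.00).
ΣA = 3840.00 mm², ΣAx_c = 460800.00 mm³, ΣAy_c = 261600.00 mm³.
x_c = 460800.00/3840.00 = 120.00 mm; y_c = 261600.00/3840.00 = 68.12 mm.

x_c = 120.00 mm, y_c = 68.12 mm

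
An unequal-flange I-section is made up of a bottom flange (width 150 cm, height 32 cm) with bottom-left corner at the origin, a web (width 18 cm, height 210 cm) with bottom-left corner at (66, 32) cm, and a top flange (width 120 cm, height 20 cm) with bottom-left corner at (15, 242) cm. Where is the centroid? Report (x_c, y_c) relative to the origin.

Part | A | x̄ᵢ | ȳᵢ | A·x̄ᵢ | A·ȳᵢ
bottom flange | 4800.00 | 75.00 | 16.00 | 360000.00 | 76800.00
web | 3780.00 | 75.00 | 137.00 | 283500.00 | 517860.00
top flange | 2400.00 | 75.00 | 252.00 | 180000.00 | 604800.00
Σ | 10980.00 |  |  | 823500.00 | 1199460.00
x_c = 823500.00 / 10980.00 = 75.00 cm
y_c = 1199460.00 / 10980.00 = 109.24 cm

x_c = 75.00 cm, y_c = 109.24 cm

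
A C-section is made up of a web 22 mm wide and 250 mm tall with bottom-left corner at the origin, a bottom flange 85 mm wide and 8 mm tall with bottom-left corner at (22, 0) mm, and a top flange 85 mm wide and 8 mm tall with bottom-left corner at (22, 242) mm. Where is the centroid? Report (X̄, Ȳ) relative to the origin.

Part | A | x̄ᵢ | ȳᵢ | A·x̄ᵢ | A·ȳᵢ
web | 5500.00 | 11.00 | 125.00 | 60500.00 | 687500.00
bottom flange | 680.00 | 64.50 | 4.00 | 43860.00 | 2720.00
top flange | 680.00 | 64.50 | 246.00 | 43860.00 | 167280.00
Σ | 6860.00 |  |  | 148220.00 | 857500.00
X̄ = 148220.00 / 6860.00 = 21.61 mm
Ȳ = 857500.00 / 6860.00 = 125.00 mm

X̄ = 21.61 mm, Ȳ = 125.00 mm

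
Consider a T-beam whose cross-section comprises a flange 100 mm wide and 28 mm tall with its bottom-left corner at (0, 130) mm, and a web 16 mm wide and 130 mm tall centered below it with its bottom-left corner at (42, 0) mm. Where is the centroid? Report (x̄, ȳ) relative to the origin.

web: A = 16 × 130 = 2080.00, centroid at (50.00, 65.00).
flange: A = 100 × 28 = 2800.00, centroid at (50.00, 144.00).
ΣA = 4880.00 mm²
ΣAx̄ = (2080.00)(50.00) + (2800.00)(50.00) = 244000.00 mm³
ΣAȳ = (2080.00)(65.00) + (2800.00)(144.00) = 538400.00 mm³
x̄ = 244000.00 / 4880.00 = 50.00 mm
ȳ = 538400.00 / 4880.00 = 110.33 mm

x̄ = 50.00 mm, ȳ = 110.33 mm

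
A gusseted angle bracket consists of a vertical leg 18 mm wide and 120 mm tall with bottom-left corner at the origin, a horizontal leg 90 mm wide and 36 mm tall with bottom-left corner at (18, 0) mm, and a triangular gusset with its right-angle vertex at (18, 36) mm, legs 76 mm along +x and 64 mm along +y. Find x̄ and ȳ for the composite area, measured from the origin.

vertical leg: A = 18 × 120 = 2160.00, centroid at (9.00, 60.00).
horizontal leg: A = 90 × 36 = 3240.00, centroid at (63.00, 18.00).
gusset: A = ½·76·64 = 2432.00, centroid at (43.33, 57.33).
ΣA = 7832.00 mm²
ΣAx̄ = (2160.00)(9.00) + (3240.00)(63.00) + (2432.00)(43.33) = 328946.67 mm³
ΣAȳ = (2160.00)(60.00) + (3240.00)(18.00) + (2432.00)(57.33) = 327354.67 mm³
x̄ = 328946.67 / 7832.00 = 42.00 mm
ȳ = 327354.67 / 7832.00 = 41.80 mm

x̄ = 42.00 mm, ȳ = 41.80 mm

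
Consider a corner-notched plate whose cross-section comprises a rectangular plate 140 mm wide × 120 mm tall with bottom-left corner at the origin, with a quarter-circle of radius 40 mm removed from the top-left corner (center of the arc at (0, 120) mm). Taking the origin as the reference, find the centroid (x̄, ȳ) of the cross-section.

plate: A = 140 × 120 = 16800.00, centroid at (70.00, 60.00).
removed quarter-circle: A = −¼π·40² = -1256.64, centroid at (16.98, 103.02).
ΣA = 15543.36 mm²
ΣAx̄ = (16800.00)(70.00) + (-1256.64)(16.98) = 1154666.67 mm³
ΣAȳ = (16800.00)(60.00) + (-1256.64)(103.02) = 878536.89 mm³
x̄ = 1154666.67 / 15543.36 = 74.29 mm
ȳ = 878536.89 / 15543.36 = 56.52 mm

x̄ = 74.29 mm, ȳ = 56.52 mm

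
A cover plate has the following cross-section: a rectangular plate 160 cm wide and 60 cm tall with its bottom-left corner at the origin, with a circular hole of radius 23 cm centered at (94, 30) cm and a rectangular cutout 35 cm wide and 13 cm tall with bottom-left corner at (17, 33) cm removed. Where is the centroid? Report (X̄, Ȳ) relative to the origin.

plate: A = 160 × 60 = 9600.00, centroid at (80.00, 30.00).
hole 1: A = −π·23² = -1661.90, centroid at (94.00, 30.00).
hole 2: A = −(35 × 13) = -455.00, centroid at (34.50, 39.50).
ΣA = 7483.10 cm², ΣAX̄ = 596083.66 cm³, ΣAȲ = 220170.42 cm³.
X̄ = 596083.66/7483.10 = 79.66 cm; Ȳ = 220170.42/7483.10 = 29.42 cm.

X̄ = 79.66 cm, Ȳ = 29.42 cm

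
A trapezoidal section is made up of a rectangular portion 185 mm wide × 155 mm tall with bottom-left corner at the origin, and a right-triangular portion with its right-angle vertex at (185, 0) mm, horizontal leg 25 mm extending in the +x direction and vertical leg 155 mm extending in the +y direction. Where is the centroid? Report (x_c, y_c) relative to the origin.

rectangular portion: A = 185 × 155 = 28675.00, centroid at (92.50, 77.50).
triangular portion: A = ½·25·155 = 1937.50, centroid at (193.33, 51.67).
ΣA = 30612.50 mm², ΣAx_c = 3027020.83 mm³, ΣAy_c = 2322416.67 mm³.
x_c = 3027020.83/30612.50 = 98.88 mm; y_c = 2322416.67/30612.50 = 75.86 mm.

x_c = 98.88 mm, y_c = 75.86 mm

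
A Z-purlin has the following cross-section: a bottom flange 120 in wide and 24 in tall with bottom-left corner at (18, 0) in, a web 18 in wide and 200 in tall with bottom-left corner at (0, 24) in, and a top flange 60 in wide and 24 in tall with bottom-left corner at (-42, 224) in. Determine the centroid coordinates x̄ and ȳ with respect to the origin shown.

x̄ = 30.27 in, ȳ = 103.64 in

bottom flange: A = 120 × 24 = 2880.00, centroid at (78.00, 12.00).
web: A = 18 × 200 = 3600.00, centroid at (9.00, 124.00).
top flange: A = 60 × 24 = 1440.00, centroid at (-12.00, 236.00).
ΣA = 7920.00 in²
ΣAx̄ = (2880.00)(78.00) + (3600.00)(9.00) + (1440.00)(-12.00) = 239760.00 in³
ΣAȳ = (2880.00)(12.00) + (3600.00)(124.00) + (1440.00)(236.00) = 820800.00 in³
x̄ = 239760.00 / 7920.00 = 30.27 in
ȳ = 820800.00 / 7920.00 = 103.64 in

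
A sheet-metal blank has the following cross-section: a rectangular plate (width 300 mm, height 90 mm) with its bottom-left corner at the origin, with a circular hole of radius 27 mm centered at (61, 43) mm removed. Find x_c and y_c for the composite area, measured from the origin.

x_c = 158.25 mm, y_c = 45.19 mm

plate: A = 300 × 90 = 27000.00, centroid at (150.00, 45.00).
hole: A = −π·27² = -2290.22, centroid at (61.00, 43.00).
ΣA = 24709.78 mm², ΣAx_c = 3910296.52 mm³, ΣAy_c = 1116520.50 mm³.
x_c = 3910296.52/24709.78 = 158.25 mm; y_c = 1116520.50/24709.78 = 45.19 mm.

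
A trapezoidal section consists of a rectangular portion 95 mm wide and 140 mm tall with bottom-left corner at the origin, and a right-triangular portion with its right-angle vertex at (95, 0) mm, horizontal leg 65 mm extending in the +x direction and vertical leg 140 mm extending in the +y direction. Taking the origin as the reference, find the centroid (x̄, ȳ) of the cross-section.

rectangular portion: A = 95 × 140 = 13300.00, centroid at (47.50, 70.00).
triangular portion: A = ½·65·140 = 4550.00, centroid at (116.67, 46.67).
ΣA = 17850.00 mm², ΣAx̄ = 1162583.33 mm³, ΣAȳ = 1143333.33 mm³.
x̄ = 1162583.33/17850.00 = 65.13 mm; ȳ = 1143333.33/17850.00 = 64.05 mm.

x̄ = 65.13 mm, ȳ = 64.05 mm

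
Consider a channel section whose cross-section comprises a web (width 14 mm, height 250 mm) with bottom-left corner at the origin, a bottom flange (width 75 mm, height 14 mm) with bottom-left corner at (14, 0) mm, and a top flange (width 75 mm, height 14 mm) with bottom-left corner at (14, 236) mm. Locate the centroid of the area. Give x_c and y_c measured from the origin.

x_c = 23.69 mm, y_c = 125.00 mm

web: A = 14 × 250 = 3500.00, centroid at (7.00, 125.00).
bottom flange: A = 75 × 14 = 1050.00, centroid at (51.50, 7.00).
top flange: A = 75 × 14 = 1050.00, centroid at (51.50, 243.00).
ΣA = 5600.00 mm², ΣAx_c = 132650.00 mm³, ΣAy_c = 700000.00 mm³.
x_c = 132650.00/5600.00 = 23.69 mm; y_c = 700000.00/5600.00 = 125.00 mm.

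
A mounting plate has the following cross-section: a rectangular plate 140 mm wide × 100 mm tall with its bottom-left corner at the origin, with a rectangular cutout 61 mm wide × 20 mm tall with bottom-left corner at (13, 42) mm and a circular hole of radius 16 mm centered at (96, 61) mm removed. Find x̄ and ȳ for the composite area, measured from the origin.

Part | A | x̄ᵢ | ȳᵢ | A·x̄ᵢ | A·ȳᵢ
plate | 14000.00 | 70.00 | 50.00 | 980000.00 | 700000.00
hole 1 | -1220.00 | 43.50 | 52.00 | -53070.00 | -63440.00
hole 2 | -804.25 | 96.00 | 61.00 | -77207.78 | -49059.11
Σ | 11975.75 |  |  | 849722.22 | 587500.89
x̄ = 849722.22 / 11975.75 = 70.95 mm
ȳ = 587500.89 / 11975.75 = 49.06 mm

x̄ = 70.95 mm, ȳ = 49.06 mm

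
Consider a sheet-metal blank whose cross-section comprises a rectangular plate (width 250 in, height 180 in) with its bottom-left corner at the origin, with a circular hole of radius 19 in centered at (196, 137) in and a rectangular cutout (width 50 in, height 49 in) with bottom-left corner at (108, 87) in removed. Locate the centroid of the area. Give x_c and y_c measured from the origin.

plate: A = 250 × 180 = 45000.00, centroid at (125.00, 90.00).
hole 1: A = −π·19² = -1134.11, centroid at (196.00, 137.00).
hole 2: A = −(50 × 49) = -2450.00, centroid at (133.00, 111.50).
ΣA = 41415.89 in², ΣAx_c = 5076863.47 in³, ΣAy_c = 3621451.25 in³.
x_c = 5076863.47/41415.89 = 122.58 in; y_c = 3621451.25/41415.89 = 87.44 in.

x_c = 122.58 in, y_c = 87.44 in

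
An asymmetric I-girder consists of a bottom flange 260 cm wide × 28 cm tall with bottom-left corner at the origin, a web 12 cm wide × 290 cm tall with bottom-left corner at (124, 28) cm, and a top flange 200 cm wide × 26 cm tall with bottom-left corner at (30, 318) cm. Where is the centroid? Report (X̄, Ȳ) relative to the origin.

bottom flange: A = 260 × 28 = 7280.00, centroid at (130.00, 14.00).
web: A = 12 × 290 = 3480.00, centroid at (130.00, 173.00).
top flange: A = 200 × 26 = 5200.00, centroid at (130.00, 331.00).
ΣA = 15960.00 cm²
ΣAX̄ = (7280.00)(130.00) + (3480.00)(130.00) + (5200.00)(130.00) = 2074800.00 cm³
ΣAȲ = (7280.00)(14.00) + (3480.00)(173.00) + (5200.00)(331.00) = 2425160.00 cm³
X̄ = 2074800.00 / 15960.00 = 130.00 cm
Ȳ = 2425160.00 / 15960.00 = 151.95 cm

X̄ = 130.00 cm, Ȳ = 151.95 cm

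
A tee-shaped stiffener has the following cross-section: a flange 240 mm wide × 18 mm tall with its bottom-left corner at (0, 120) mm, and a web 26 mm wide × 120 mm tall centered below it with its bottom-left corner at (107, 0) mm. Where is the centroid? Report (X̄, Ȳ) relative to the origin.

Part | A | x̄ᵢ | ȳᵢ | A·x̄ᵢ | A·ȳᵢ
web | 3120.00 | 120.00 | 60.00 | 374400.00 | 187200.00
flange | 4320.00 | 120.00 | 129.00 | 518400.00 | 557280.00
Σ | 7440.00 |  |  | 892800.00 | 744480.00
X̄ = 892800.00 / 7440.00 = 120.00 mm
Ȳ = 744480.00 / 7440.00 = 100.06 mm

X̄ = 120.00 mm, Ȳ = 100.06 mm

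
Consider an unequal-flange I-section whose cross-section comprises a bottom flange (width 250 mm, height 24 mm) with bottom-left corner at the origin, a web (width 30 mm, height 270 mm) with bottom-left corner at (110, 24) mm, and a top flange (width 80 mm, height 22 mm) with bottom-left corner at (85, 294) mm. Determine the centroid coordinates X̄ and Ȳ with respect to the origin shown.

Part | A | x̄ᵢ | ȳᵢ | A·x̄ᵢ | A·ȳᵢ
bottom flange | 6000.00 | 125.00 | 12.00 | 750000.00 | 72000.00
web | 8100.00 | 125.00 | 159.00 | 1012500.00 | 1287900.00
top flange | 1760.00 | 125.00 | 305.00 | 220000.00 | 536800.00
Σ | 15860.00 |  |  | 1982500.00 | 1896700.00
X̄ = 1982500.00 / 15860.00 = 125.00 mm
Ȳ = 1896700.00 / 15860.00 = 119.59 mm

X̄ = 125.00 mm, Ȳ = 119.59 mm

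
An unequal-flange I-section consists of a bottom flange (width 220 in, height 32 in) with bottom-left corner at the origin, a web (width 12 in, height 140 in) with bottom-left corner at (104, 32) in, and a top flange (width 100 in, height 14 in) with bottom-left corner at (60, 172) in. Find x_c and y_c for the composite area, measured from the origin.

Part | A | x̄ᵢ | ȳᵢ | A·x̄ᵢ | A·ȳᵢ
bottom flange | 7040.00 | 110.00 | 16.00 | 774400.00 | 112640.00
web | 1680.00 | 110.00 | 102.00 | 184800.00 | 171360.00
top flange | 1400.00 | 110.00 | 179.00 | 154000.00 | 250600.00
Σ | 10120.00 |  |  | 1113200.00 | 534600.00
x_c = 1113200.00 / 10120.00 = 110.00 in
y_c = 534600.00 / 10120.00 = 52.83 in

x_c = 110.00 in, y_c = 52.83 in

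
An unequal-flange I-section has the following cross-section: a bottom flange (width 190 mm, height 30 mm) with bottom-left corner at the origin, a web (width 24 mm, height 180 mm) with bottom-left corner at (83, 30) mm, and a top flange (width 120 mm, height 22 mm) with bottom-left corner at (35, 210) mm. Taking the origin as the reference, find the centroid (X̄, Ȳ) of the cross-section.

Part | A | x̄ᵢ | ȳᵢ | A·x̄ᵢ | A·ȳᵢ
bottom flange | 5700.00 | 95.00 | 15.00 | 541500.00 | 85500.00
web | 4320.00 | 95.00 | 120.00 | 410400.00 | 518400.00
top flange | 2640.00 | 95.00 | 221.00 | 250800.00 | 583440.00
Σ | 12660.00 |  |  | 1202700.00 | 1187340.00
X̄ = 1202700.00 / 12660.00 = 95.00 mm
Ȳ = 1187340.00 / 12660.00 = 93.79 mm

X̄ = 95.00 mm, Ȳ = 93.79 mm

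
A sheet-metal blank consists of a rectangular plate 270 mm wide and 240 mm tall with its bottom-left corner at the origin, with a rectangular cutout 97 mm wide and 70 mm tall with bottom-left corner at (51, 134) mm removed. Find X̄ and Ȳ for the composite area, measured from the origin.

plate: A = 270 × 240 = 64800.00, centroid at (135.00, 120.00).
hole: A = −(97 × 70) = -6790.00, centroid at (99.50, 169.00).
ΣA = 58010.00 mm²
ΣAX̄ = (64800.00)(135.00) + (-6790.00)(99.50) = 8072395.00 mm³
ΣAȲ = (64800.00)(120.00) + (-6790.00)(169.00) = 6628490.00 mm³
X̄ = 8072395.00 / 58010.00 = 139.16 mm
Ȳ = 6628490.00 / 58010.00 = 114.26 mm

X̄ = 139.16 mm, Ȳ = 114.26 mm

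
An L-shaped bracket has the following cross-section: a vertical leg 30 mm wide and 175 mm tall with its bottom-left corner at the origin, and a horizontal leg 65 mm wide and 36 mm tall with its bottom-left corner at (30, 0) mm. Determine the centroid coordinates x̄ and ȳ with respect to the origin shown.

x̄ = 29.64 mm, ȳ = 66.07 mm

vertical leg: A = 30 × 175 = 5250.00, centroid at (15.00, 87.50).
horizontal leg: A = 65 × 36 = 2340.00, centroid at (62.50, 18.00).
ΣA = 7590.00 mm², ΣAx̄ = 225000.00 mm³, ΣAȳ = 501495.00 mm³.
x̄ = 225000.00/7590.00 = 29.64 mm; ȳ = 501495.00/7590.00 = 66.07 mm.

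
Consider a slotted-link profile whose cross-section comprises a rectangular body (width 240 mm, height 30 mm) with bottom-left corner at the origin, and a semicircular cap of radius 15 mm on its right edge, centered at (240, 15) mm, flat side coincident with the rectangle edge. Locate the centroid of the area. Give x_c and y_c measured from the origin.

rectangular body: A = 240 × 30 = 7200.00, centroid at (120.00, 15.00).
semicircular end: A = ½π·15² = 353.43, centroid at (246.37, 15.00).
ΣA = 7553.43 mm²
ΣAx_c = (7200.00)(120.00) + (353.43)(246.37) = 951073.00 mm³
ΣAy_c = (7200.00)(15.00) + (353.43)(15.00) = 113301.44 mm³
x_c = 951073.00 / 7553.43 = 125.91 mm
y_c = 113301.44 / 7553.43 = 15.00 mm

x_c = 125.91 mm, y_c = 15.00 mm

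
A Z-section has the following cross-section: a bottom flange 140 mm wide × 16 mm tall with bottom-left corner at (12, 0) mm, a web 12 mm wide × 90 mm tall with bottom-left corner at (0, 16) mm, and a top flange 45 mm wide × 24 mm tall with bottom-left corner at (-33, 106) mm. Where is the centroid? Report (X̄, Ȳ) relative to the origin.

bottom flange: A = 140 × 16 = 2240.00, centroid at (82.00, 8.00).
web: A = 12 × 90 = 1080.00, centroid at (6.00, 61.00).
top flange: A = 45 × 24 = 1080.00, centroid at (-10.50, 118.00).
ΣA = 4400.00 mm²
ΣAX̄ = (2240.00)(82.00) + (1080.00)(6.00) + (1080.00)(-10.50) = 178820.00 mm³
ΣAȲ = (2240.00)(8.00) + (1080.00)(61.00) + (1080.00)(118.00) = 211240.00 mm³
X̄ = 178820.00 / 4400.00 = 40.64 mm
Ȳ = 211240.00 / 4400.00 = 48.01 mm

X̄ = 40.64 mm, Ȳ = 48.01 mm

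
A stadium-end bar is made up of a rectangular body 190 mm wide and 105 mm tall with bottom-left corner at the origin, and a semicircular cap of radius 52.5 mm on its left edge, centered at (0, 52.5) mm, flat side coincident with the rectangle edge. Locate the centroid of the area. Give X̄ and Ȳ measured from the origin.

rectangular body: A = 190 × 105 = 19950.00, centroid at (95.00, 52.50).
semicircular end: A = ½π·52.5² = 4329.51, centroid at (-22.28, 52.50).
ΣA = 24279.51 mm²
ΣAX̄ = (19950.00)(95.00) + (4329.51)(-22.28) = 1798781.25 mm³
ΣAȲ = (19950.00)(52.50) + (4329.51)(52.50) = 1274674.14 mm³
X̄ = 1798781.25 / 24279.51 = 74.09 mm
Ȳ = 1274674.14 / 24279.51 = 52.50 mm

X̄ = 74.09 mm, Ȳ = 52.50 mm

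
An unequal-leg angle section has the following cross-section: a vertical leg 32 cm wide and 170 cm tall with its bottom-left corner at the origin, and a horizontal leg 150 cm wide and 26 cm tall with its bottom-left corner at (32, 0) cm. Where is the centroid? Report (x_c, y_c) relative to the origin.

x_c = 54.00 cm, y_c = 54.94 cm

vertical leg: A = 32 × 170 = 5440.00, centroid at (16.00, 85.00).
horizontal leg: A = 150 × 26 = 3900.00, centroid at (107.00, 13.00).
ΣA = 9340.00 cm², ΣAx_c = 504340.00 cm³, ΣAy_c = 513100.00 cm³.
x_c = 504340.00/9340.00 = 54.00 cm; y_c = 513100.00/9340.00 = 54.94 cm.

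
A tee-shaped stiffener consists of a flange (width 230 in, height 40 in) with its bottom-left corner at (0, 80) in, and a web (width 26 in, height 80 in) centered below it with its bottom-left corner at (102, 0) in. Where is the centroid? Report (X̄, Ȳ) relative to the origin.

web: A = 26 × 80 = 2080.00, centroid at (115.00, 40.00).
flange: A = 230 × 40 = 9200.00, centroid at (115.00, 100.00).
ΣA = 11280.00 in²
ΣAX̄ = (2080.00)(115.00) + (9200.00)(115.00) = 1297200.00 in³
ΣAȲ = (2080.00)(40.00) + (9200.00)(100.00) = 1003200.00 in³
X̄ = 1297200.00 / 11280.00 = 115.00 in
Ȳ = 1003200.00 / 11280.00 = 88.94 in

X̄ = 115.00 in, Ȳ = 88.94 in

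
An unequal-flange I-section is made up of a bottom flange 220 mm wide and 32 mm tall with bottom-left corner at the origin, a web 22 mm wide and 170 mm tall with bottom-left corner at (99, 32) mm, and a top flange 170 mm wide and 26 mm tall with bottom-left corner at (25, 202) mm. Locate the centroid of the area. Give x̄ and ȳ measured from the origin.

x̄ = 110.00 mm, ȳ = 98.72 mm

Part | A | x̄ᵢ | ȳᵢ | A·x̄ᵢ | A·ȳᵢ
bottom flange | 7040.00 | 110.00 | 16.00 | 774400.00 | 112640.00
web | 3740.00 | 110.00 | 117.00 | 411400.00 | 437580.00
top flange | 4420.00 | 110.00 | 215.00 | 486200.00 | 950300.00
Σ | 15200.00 |  |  | 1672000.00 | 1500520.00
x̄ = 1672000.00 / 15200.00 = 110.00 mm
ȳ = 1500520.00 / 15200.00 = 98.72 mm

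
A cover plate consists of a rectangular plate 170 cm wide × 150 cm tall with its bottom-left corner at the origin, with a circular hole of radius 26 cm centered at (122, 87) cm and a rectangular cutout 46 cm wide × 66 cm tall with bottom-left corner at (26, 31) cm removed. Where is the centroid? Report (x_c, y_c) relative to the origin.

x_c = 86.51 cm, y_c = 75.39 cm

plate: A = 170 × 150 = 25500.00, centroid at (85.00, 75.00).
hole 1: A = −π·26² = -2123.72, centroid at (122.00, 87.00).
hole 2: A = −(46 × 66) = -3036.00, centroid at (49.00, 64.00).
ΣA = 20340.28 cm², ΣAx_c = 1759642.57 cm³, ΣAy_c = 1533432.65 cm³.
x_c = 1759642.57/20340.28 = 86.51 cm; y_c = 1533432.65/20340.28 = 75.39 cm.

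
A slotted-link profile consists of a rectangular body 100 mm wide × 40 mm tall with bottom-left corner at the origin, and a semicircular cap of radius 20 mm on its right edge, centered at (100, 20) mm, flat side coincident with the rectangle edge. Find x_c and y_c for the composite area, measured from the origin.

Part | A | x̄ᵢ | ȳᵢ | A·x̄ᵢ | A·ȳᵢ
rectangular body | 4000.00 | 50.00 | 20.00 | 200000.00 | 80000.00
semicircular end | 628.32 | 108.49 | 20.00 | 68165.19 | 12566.37
Σ | 4628.32 |  |  | 268165.19 | 92566.37
x_c = 268165.19 / 4628.32 = 57.94 mm
y_c = 92566.37 / 4628.32 = 20.00 mm

x_c = 57.94 mm, y_c = 20.00 mm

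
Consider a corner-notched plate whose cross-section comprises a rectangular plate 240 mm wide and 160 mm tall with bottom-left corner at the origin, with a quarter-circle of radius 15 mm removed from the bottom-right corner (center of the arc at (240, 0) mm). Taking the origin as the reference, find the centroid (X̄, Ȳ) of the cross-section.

Part | A | x̄ᵢ | ȳᵢ | A·x̄ᵢ | A·ȳᵢ
plate | 38400.00 | 120.00 | 80.00 | 4608000.00 | 3072000.00
removed quarter-circle | -176.71 | 233.63 | 6.37 | -41286.50 | -1125.00
Σ | 38223.29 |  |  | 4566713.50 | 3070875.00
X̄ = 4566713.50 / 38223.29 = 119.47 mm
Ȳ = 3070875.00 / 38223.29 = 80.34 mm

X̄ = 119.47 mm, Ȳ = 80.34 mm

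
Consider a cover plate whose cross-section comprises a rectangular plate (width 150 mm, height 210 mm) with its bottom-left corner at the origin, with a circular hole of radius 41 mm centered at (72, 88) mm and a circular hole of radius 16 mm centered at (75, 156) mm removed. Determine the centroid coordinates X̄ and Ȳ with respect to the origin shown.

X̄ = 75.62 mm, Ȳ = 106.92 mm

Part | A | x̄ᵢ | ȳᵢ | A·x̄ᵢ | A·ȳᵢ
plate | 31500.00 | 75.00 | 105.00 | 2362500.00 | 3307500.00
hole 1 | -5281.02 | 72.00 | 88.00 | -380233.24 | -464729.52
hole 2 | -804.25 | 75.00 | 156.00 | -60318.58 | -125462.64
Σ | 25414.74 |  |  | 1921948.18 | 2717307.84
X̄ = 1921948.18 / 25414.74 = 75.62 mm
Ȳ = 2717307.84 / 25414.74 = 106.92 mm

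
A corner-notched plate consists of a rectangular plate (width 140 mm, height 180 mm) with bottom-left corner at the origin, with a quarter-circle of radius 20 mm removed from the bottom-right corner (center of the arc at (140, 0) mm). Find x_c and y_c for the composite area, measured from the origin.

Part | A | x̄ᵢ | ȳᵢ | A·x̄ᵢ | A·ȳᵢ
plate | 25200.00 | 70.00 | 90.00 | 1764000.00 | 2268000.00
removed quarter-circle | -314.16 | 131.51 | 8.49 | -41315.63 | -2666.67
Σ | 24885.84 |  |  | 1722684.37 | 2265333.33
x_c = 1722684.37 / 24885.84 = 69.22 mm
y_c = 2265333.33 / 24885.84 = 91.03 mm

x_c = 69.22 mm, y_c = 91.03 mm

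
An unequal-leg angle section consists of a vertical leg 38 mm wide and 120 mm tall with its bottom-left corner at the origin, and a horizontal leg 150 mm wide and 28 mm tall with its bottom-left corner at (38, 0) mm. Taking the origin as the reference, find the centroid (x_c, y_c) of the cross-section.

Part | A | x̄ᵢ | ȳᵢ | A·x̄ᵢ | A·ȳᵢ
vertical leg | 4560.00 | 19.00 | 60.00 | 86640.00 | 273600.00
horizontal leg | 4200.00 | 113.00 | 14.00 | 474600.00 | 58800.00
Σ | 8760.00 |  |  | 561240.00 | 332400.00
x_c = 561240.00 / 8760.00 = 64.07 mm
y_c = 332400.00 / 8760.00 = 37.95 mm

x_c = 64.07 mm, y_c = 37.95 mm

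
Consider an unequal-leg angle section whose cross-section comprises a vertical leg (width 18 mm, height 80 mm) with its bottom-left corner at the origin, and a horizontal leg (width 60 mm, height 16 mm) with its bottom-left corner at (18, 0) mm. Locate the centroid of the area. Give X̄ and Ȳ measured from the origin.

Part | A | x̄ᵢ | ȳᵢ | A·x̄ᵢ | A·ȳᵢ
vertical leg | 1440.00 | 9.00 | 40.00 | 12960.00 | 57600.00
horizontal leg | 960.00 | 48.00 | 8.00 | 46080.00 | 7680.00
Σ | 2400.00 |  |  | 59040.00 | 65280.00
X̄ = 59040.00 / 2400.00 = 24.60 mm
Ȳ = 65280.00 / 2400.00 = 27.20 mm

X̄ = 24.60 mm, Ȳ = 27.20 mm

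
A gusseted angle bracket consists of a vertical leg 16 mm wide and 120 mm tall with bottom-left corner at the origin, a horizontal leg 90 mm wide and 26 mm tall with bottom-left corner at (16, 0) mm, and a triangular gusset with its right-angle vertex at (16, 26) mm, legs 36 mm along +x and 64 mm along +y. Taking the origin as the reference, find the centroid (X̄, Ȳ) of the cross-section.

vertical leg: A = 16 × 120 = 1920.00, centroid at (8.00, 60.00).
horizontal leg: A = 90 × 26 = 2340.00, centroid at (61.00, 13.00).
gusset: A = ½·36·64 = 1152.00, centroid at (28.00, 47.33).
ΣA = 5412.00 mm²
ΣAX̄ = (1920.00)(8.00) + (2340.00)(61.00) + (1152.00)(28.00) = 190356.00 mm³
ΣAȲ = (1920.00)(60.00) + (2340.00)(13.00) + (1152.00)(47.33) = 200148.00 mm³
X̄ = 190356.00 / 5412.00 = 35.17 mm
Ȳ = 200148.00 / 5412.00 = 36.98 mm

X̄ = 35.17 mm, Ȳ = 36.98 mm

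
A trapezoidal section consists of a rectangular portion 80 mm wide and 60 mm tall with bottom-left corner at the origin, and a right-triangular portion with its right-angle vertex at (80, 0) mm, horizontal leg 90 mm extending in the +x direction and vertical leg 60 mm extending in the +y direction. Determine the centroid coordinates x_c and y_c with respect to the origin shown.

x_c = 65.20 mm, y_c = 26.40 mm

rectangular portion: A = 80 × 60 = 4800.00, centroid at (40.00, 30.00).
triangular portion: A = ½·90·60 = 2700.00, centroid at (110.00, 20.00).
ΣA = 7500.00 mm²
ΣAx_c = (4800.00)(40.00) + (2700.00)(110.00) = 489000.00 mm³
ΣAy_c = (4800.00)(30.00) + (2700.00)(20.00) = 198000.00 mm³
x_c = 489000.00 / 7500.00 = 65.20 mm
y_c = 198000.00 / 7500.00 = 26.40 mm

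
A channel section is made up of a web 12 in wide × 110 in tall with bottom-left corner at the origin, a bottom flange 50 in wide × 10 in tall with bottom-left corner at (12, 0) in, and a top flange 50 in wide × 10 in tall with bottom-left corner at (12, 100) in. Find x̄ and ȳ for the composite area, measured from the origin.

x̄ = 19.36 in, ȳ = 55.00 in

Part | A | x̄ᵢ | ȳᵢ | A·x̄ᵢ | A·ȳᵢ
web | 1320.00 | 6.00 | 55.00 | 7920.00 | 72600.00
bottom flange | 500.00 | 37.00 | 5.00 | 18500.00 | 2500.00
top flange | 500.00 | 37.00 | 105.00 | 18500.00 | 52500.00
Σ | 2320.00 |  |  | 44920.00 | 127600.00
x̄ = 44920.00 / 2320.00 = 19.36 in
ȳ = 127600.00 / 2320.00 = 55.00 in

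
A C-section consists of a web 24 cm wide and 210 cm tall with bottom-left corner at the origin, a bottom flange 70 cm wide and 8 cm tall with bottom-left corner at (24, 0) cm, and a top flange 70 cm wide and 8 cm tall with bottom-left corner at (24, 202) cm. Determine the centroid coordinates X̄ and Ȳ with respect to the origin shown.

Part | A | x̄ᵢ | ȳᵢ | A·x̄ᵢ | A·ȳᵢ
web | 5040.00 | 12.00 | 105.00 | 60480.00 | 529200.00
bottom flange | 560.00 | 59.00 | 4.00 | 33040.00 | 2240.00
top flange | 560.00 | 59.00 | 206.00 | 33040.00 | 115360.00
Σ | 6160.00 |  |  | 126560.00 | 646800.00
X̄ = 126560.00 / 6160.00 = 20.55 cm
Ȳ = 646800.00 / 6160.00 = 105.00 cm

X̄ = 20.55 cm, Ȳ = 105.00 cm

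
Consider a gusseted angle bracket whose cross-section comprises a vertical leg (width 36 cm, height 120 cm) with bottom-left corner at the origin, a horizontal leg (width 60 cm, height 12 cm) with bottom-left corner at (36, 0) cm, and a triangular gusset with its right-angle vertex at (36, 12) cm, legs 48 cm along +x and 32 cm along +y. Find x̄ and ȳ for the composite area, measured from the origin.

x̄ = 28.45 cm, ȳ = 48.37 cm

Part | A | x̄ᵢ | ȳᵢ | A·x̄ᵢ | A·ȳᵢ
vertical leg | 4320.00 | 18.00 | 60.00 | 77760.00 | 259200.00
horizontal leg | 720.00 | 66.00 | 6.00 | 47520.00 | 4320.00
gusset | 768.00 | 52.00 | 22.67 | 39936.00 | 17408.00
Σ | 5808.00 |  |  | 165216.00 | 280928.00
x̄ = 165216.00 / 5808.00 = 28.45 cm
ȳ = 280928.00 / 5808.00 = 48.37 cm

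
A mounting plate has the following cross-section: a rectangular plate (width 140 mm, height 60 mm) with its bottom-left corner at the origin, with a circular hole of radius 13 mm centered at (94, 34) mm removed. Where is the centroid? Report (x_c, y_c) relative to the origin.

x_c = 68.38 mm, y_c = 29.73 mm

plate: A = 140 × 60 = 8400.00, centroid at (70.00, 30.00).
hole: A = −π·13² = -530.93, centroid at (94.00, 34.00).
ΣA = 7869.07 mm²
ΣAx_c = (8400.00)(70.00) + (-530.93)(94.00) = 538092.66 mm³
ΣAy_c = (8400.00)(30.00) + (-530.93)(34.00) = 233948.41 mm³
x_c = 538092.66 / 7869.07 = 68.38 mm
y_c = 233948.41 / 7869.07 = 29.73 mm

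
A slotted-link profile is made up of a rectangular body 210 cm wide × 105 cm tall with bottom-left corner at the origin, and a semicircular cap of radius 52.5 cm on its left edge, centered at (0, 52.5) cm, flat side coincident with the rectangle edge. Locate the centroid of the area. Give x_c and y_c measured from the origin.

x_c = 84.11 cm, y_c = 52.50 cm

rectangular body: A = 210 × 105 = 22050.00, centroid at (105.00, 52.50).
semicircular end: A = ½π·52.5² = 4329.51, centroid at (-22.28, 52.50).
ΣA = 26379.51 cm²
ΣAx_c = (22050.00)(105.00) + (4329.51)(-22.28) = 2218781.25 cm³
ΣAy_c = (22050.00)(52.50) + (4329.51)(52.50) = 1384924.14 cm³
x_c = 2218781.25 / 26379.51 = 84.11 cm
y_c = 1384924.14 / 26379.51 = 52.50 cm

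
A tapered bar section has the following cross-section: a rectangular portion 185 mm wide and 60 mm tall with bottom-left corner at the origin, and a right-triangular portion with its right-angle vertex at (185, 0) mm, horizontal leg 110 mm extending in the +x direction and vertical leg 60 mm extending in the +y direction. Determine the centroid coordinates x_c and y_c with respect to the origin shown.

x_c = 122.10 mm, y_c = 27.71 mm

rectangular portion: A = 185 × 60 = 11100.00, centroid at (92.50, 30.00).
triangular portion: A = ½·110·60 = 3300.00, centroid at (221.67, 20.00).
ΣA = 14400.00 mm², ΣAx_c = 1758250.00 mm³, ΣAy_c = 399000.00 mm³.
x_c = 1758250.00/14400.00 = 122.10 mm; y_c = 399000.00/14400.00 = 27.71 mm.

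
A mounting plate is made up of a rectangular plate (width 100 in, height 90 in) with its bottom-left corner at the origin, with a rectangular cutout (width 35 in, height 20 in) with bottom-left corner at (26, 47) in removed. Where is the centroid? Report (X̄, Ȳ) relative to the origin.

X̄ = 50.55 in, Ȳ = 43.99 in

plate: A = 100 × 90 = 9000.00, centroid at (50.00, 45.00).
hole: A = −(35 × 20) = -700.00, centroid at (43.50, 57.00).
ΣA = 8300.00 in², ΣAX̄ = 419550.00 in³, ΣAȲ = 365100.00 in³.
X̄ = 419550.00/8300.00 = 50.55 in; Ȳ = 365100.00/8300.00 = 43.99 in.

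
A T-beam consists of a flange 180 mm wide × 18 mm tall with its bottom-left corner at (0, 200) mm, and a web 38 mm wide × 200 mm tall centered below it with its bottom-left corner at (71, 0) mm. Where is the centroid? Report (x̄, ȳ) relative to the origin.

Part | A | x̄ᵢ | ȳᵢ | A·x̄ᵢ | A·ȳᵢ
web | 7600.00 | 90.00 | 100.00 | 684000.00 | 760000.00
flange | 3240.00 | 90.00 | 209.00 | 291600.00 | 677160.00
Σ | 10840.00 |  |  | 975600.00 | 1437160.00
x̄ = 975600.00 / 10840.00 = 90.00 mm
ȳ = 1437160.00 / 10840.00 = 132.58 mm

x̄ = 90.00 mm, ȳ = 132.58 mm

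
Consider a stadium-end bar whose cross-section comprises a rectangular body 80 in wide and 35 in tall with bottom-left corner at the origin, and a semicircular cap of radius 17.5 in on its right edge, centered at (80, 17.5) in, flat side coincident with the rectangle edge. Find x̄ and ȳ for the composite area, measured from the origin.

rectangular body: A = 80 × 35 = 2800.00, centroid at (40.00, 17.50).
semicircular end: A = ½π·17.5² = 481.06, centroid at (87.43, 17.50).
ΣA = 3281.06 in²
ΣAx̄ = (2800.00)(40.00) + (481.06)(87.43) = 154057.43 in³
ΣAȳ = (2800.00)(17.50) + (481.06)(17.50) = 57418.49 in³
x̄ = 154057.43 / 3281.06 = 46.95 in
ȳ = 57418.49 / 3281.06 = 17.50 in

x̄ = 46.95 in, ȳ = 17.50 in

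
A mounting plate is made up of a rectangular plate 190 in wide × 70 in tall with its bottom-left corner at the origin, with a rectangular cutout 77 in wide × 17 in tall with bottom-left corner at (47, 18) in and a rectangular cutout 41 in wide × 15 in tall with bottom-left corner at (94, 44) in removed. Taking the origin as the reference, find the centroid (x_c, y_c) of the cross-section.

plate: A = 190 × 70 = 13300.00, centroid at (95.00, 35.00).
hole 1: A = −(77 × 17) = -1309.00, centroid at (85.50, 26.50).
hole 2: A = −(41 × 15) = -615.00, centroid at (114.50, 51.50).
ΣA = 11376.00 in²
ΣAx_c = (13300.00)(95.00) + (-1309.00)(85.50) + (-615.00)(114.50) = 1081163.00 in³
ΣAy_c = (13300.00)(35.00) + (-1309.00)(26.50) + (-615.00)(51.50) = 399139.00 in³
x_c = 1081163.00 / 11376.00 = 95.04 in
y_c = 399139.00 / 11376.00 = 35.09 in

x_c = 95.04 in, y_c = 35.09 in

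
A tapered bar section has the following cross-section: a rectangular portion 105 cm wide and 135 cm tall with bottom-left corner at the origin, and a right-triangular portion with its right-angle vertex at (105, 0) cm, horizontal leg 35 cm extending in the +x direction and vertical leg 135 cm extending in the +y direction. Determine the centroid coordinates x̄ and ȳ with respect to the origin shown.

rectangular portion: A = 105 × 135 = 14175.00, centroid at (52.50, 67.50).
triangular portion: A = ½·35·135 = 2362.50, centroid at (116.67, 45.00).
ΣA = 16537.50 cm²
ΣAx̄ = (14175.00)(52.50) + (2362.50)(116.67) = 1019812.50 cm³
ΣAȳ = (14175.00)(67.50) + (2362.50)(45.00) = 1063125.00 cm³
x̄ = 1019812.50 / 16537.50 = 61.67 cm
ȳ = 1063125.00 / 16537.50 = 64.29 cm

x̄ = 61.67 cm, ȳ = 64.29 cm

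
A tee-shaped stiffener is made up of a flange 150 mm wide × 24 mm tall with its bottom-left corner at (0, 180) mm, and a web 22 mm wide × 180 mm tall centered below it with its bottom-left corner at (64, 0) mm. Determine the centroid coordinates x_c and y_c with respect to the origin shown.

x_c = 75.00 mm, y_c = 138.57 mm

web: A = 22 × 180 = 3960.00, centroid at (75.00, 90.00).
flange: A = 150 × 24 = 3600.00, centroid at (75.00, 192.00).
ΣA = 7560.00 mm², ΣAx_c = 567000.00 mm³, ΣAy_c = 1047600.00 mm³.
x_c = 567000.00/7560.00 = 75.00 mm; y_c = 1047600.00/7560.00 = 138.57 mm.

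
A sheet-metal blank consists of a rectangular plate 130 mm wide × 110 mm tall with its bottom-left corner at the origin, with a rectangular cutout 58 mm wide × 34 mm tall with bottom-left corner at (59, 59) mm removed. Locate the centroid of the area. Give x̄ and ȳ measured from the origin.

Part | A | x̄ᵢ | ȳᵢ | A·x̄ᵢ | A·ȳᵢ
plate | 14300.00 | 65.00 | 55.00 | 929500.00 | 786500.00
hole | -1972.00 | 88.00 | 76.00 | -173536.00 | -149872.00
Σ | 12328.00 |  |  | 755964.00 | 636628.00
x̄ = 755964.00 / 12328.00 = 61.32 mm
ȳ = 636628.00 / 12328.00 = 51.64 mm

x̄ = 61.32 mm, ȳ = 51.64 mm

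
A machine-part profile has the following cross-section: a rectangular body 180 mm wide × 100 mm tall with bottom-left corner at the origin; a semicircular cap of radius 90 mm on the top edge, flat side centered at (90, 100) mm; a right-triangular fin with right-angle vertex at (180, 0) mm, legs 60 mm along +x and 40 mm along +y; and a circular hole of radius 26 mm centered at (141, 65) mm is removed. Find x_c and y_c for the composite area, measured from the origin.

rectangular body: A = 180 × 100 = 18000.00, centroid at (90.00, 50.00).
semicircular top: A = ½π·90² = 12723.45, centroid at (90.00, 138.20).
triangular fin: A = ½·60·40 = 1200.00, centroid at (200.00, 13.33).
hole: A = −π·26² = -2123.72, centroid at (141.00, 65.00).
ΣA = 29799.73 mm²
ΣAx_c = (18000.00)(90.00) + (12723.45)(90.00) + (1200.00)(200.00) + (-2123.72)(141.00) = 2705666.48 mm³
ΣAy_c = (18000.00)(50.00) + (12723.45)(138.20) + (1200.00)(13.33) + (-2123.72)(65.00) = 2536303.44 mm³
x_c = 2705666.48 / 29799.73 = 90.79 mm
y_c = 2536303.44 / 29799.73 = 85.11 mm

x_c = 90.79 mm, y_c = 85.11 mm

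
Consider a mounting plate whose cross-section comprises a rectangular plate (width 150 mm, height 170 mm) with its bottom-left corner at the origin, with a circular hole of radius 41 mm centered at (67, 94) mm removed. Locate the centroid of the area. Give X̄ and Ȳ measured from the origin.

Part | A | x̄ᵢ | ȳᵢ | A·x̄ᵢ | A·ȳᵢ
plate | 25500.00 | 75.00 | 85.00 | 1912500.00 | 2167500.00
hole | -5281.02 | 67.00 | 94.00 | -353828.16 | -496415.62
Σ | 20218.98 |  |  | 1558671.84 | 1671084.38
X̄ = 1558671.84 / 20218.98 = 77.09 mm
Ȳ = 1671084.38 / 20218.98 = 82.65 mm

X̄ = 77.09 mm, Ȳ = 82.65 mm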